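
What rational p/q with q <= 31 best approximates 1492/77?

155/8

Expand x = 1492/77 as a continued fraction with the Euclidean algorithm:
  1492 = 19*77 + 29, so a_0 = 19.
  77 = 2*29 + 19, so a_1 = 2.
  29 = 1*19 + 10, so a_2 = 1.
  19 = 1*10 + 9, so a_3 = 1.
  10 = 1*9 + 1, so a_4 = 1.
  9 = 9*1 + 0, so a_5 = 9.
so x = [19; 2, 1, 1, 1, 9].
Convergents (p_i = a_i*p_{i-1} + p_{i-2}, q_i = a_i*q_{i-1} + q_{i-2} with p_{-2}=0, p_{-1}=1, q_{-2}=1, q_{-1}=0), until the denominator exceeds 31:
  i=0: a_0=19, p_0 = 19*1 + 0 = 19, q_0 = 19*0 + 1 = 1.
  i=1: a_1=2, p_1 = 2*19 + 1 = 39, q_1 = 2*1 + 0 = 2.
  i=2: a_2=1, p_2 = 1*39 + 19 = 58, q_2 = 1*2 + 1 = 3.
  i=3: a_3=1, p_3 = 1*58 + 39 = 97, q_3 = 1*3 + 2 = 5.
  i=4: a_4=1, p_4 = 1*97 + 58 = 155, q_4 = 1*5 + 3 = 8.
  i=5: a_5=9, p_5 = 9*155 + 97 = 1492, q_5 = 9*8 + 5 = 77.
q_5 = 77 > 31, so the last convergent with denominator <= 31 is p_4/q_4 = 155/8.
The closest fraction with denominator <= 31 is either p_4/q_4 or the intermediate fraction (k*p_4 + p_3)/(k*q_4 + q_3) with the largest k >= 1 whose denominator stays <= 31; these approach x as k grows, and every other convergent or intermediate fraction in range is farther away.
Largest k: floor((31 - q_3)/q_4) = floor((31 - 5)/8) = 3.
That gives (3*155 + 97)/(3*8 + 5) = 562/29.
Compare the errors: |x - 155/8| = |1492*8 - 155*77|/(77*8) = 1/616, and |x - 562/29| = |1492*29 - 562*77|/(77*29) = 6/2233.
Cross-multiplying, 1*2233 = 2233 < 3696 = 6*616, so 1/616 is smaller: the convergent 155/8 is closer to x than 562/29.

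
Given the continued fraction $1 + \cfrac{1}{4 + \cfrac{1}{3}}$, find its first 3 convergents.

Using the convergent recurrence p_i = a_i*p_{i-1} + p_{i-2}, q_i = a_i*q_{i-1} + q_{i-2} with p_{-2}=0, p_{-1}=1, q_{-2}=1, q_{-1}=0:
  i=0: a_0=1, p_0 = 1*1 + 0 = 1, q_0 = 1*0 + 1 = 1.
  i=1: a_1=4, p_1 = 4*1 + 1 = 5, q_1 = 4*1 + 0 = 4.
  i=2: a_2=3, p_2 = 3*5 + 1 = 16, q_2 = 3*4 + 1 = 13.

1/1, 5/4, 16/13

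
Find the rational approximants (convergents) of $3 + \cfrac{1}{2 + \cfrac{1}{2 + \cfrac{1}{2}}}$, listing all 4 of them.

Using the convergent recurrence p_i = a_i*p_{i-1} + p_{i-2}, q_i = a_i*q_{i-1} + q_{i-2} with p_{-2}=0, p_{-1}=1, q_{-2}=1, q_{-1}=0:
  i=0: a_0=3, p_0 = 3*1 + 0 = 3, q_0 = 3*0 + 1 = 1.
  i=1: a_1=2, p_1 = 2*3 + 1 = 7, q_1 = 2*1 + 0 = 2.
  i=2: a_2=2, p_2 = 2*7 + 3 = 17, q_2 = 2*2 + 1 = 5.
  i=3: a_3=2, p_3 = 2*17 + 7 = 41, q_3 = 2*5 + 2 = 12.

3/1, 7/2, 17/5, 41/12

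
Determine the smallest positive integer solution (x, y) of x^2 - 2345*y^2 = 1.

(x, y) = (15129001, 312420)

First expand sqrt(2345) as a continued fraction. With x_i = (sqrt(2345) + m_i)/d_i and (m_0, d_0) = (0, 1): a_0 = floor(sqrt(2345)) = 48, since 48^2 = 2304 <= 2345 < 2401 = 49^2.
Iterate m_{i+1} = d_i*a_i - m_i, d_{i+1} = (2345 - m_{i+1}^2)/d_i, a_{i+1} = floor((a_0 + m_{i+1})/d_{i+1}):
  m_1 = 1*48 - 0 = 48, d_1 = (2345 - 48^2)/1 = 41/1 = 41, a_1 = floor((48 + 48)/41) = 2.
  m_2 = 41*2 - 48 = 34, d_2 = (2345 - 34^2)/41 = 1189/41 = 29, a_2 = floor((48 + 34)/29) = 2.
  m_3 = 29*2 - 34 = 24, d_3 = (2345 - 24^2)/29 = 1769/29 = 61, a_3 = floor((48 + 24)/61) = 1.
  m_4 = 61*1 - 24 = 37, d_4 = (2345 - 37^2)/61 = 976/61 = 16, a_4 = floor((48 + 37)/16) = 5.
  m_5 = 16*5 - 37 = 43, d_5 = (2345 - 43^2)/16 = 496/16 = 31, a_5 = floor((48 + 43)/31) = 2.
  m_6 = 31*2 - 43 = 19, d_6 = (2345 - 19^2)/31 = 1984/31 = 64, a_6 = floor((48 + 19)/64) = 1.
  m_7 = 64*1 - 19 = 45, d_7 = (2345 - 45^2)/64 = 320/64 = 5, a_7 = floor((48 + 45)/5) = 18.
  m_8 = 5*18 - 45 = 45, d_8 = (2345 - 45^2)/5 = 320/5 = 64, a_8 = floor((48 + 45)/64) = 1.
  m_9 = 64*1 - 45 = 19, d_9 = (2345 - 19^2)/64 = 1984/64 = 31, a_9 = floor((48 + 19)/31) = 2.
  m_10 = 31*2 - 19 = 43, d_10 = (2345 - 43^2)/31 = 496/31 = 16, a_10 = floor((48 + 43)/16) = 5.
  m_11 = 16*5 - 43 = 37, d_11 = (2345 - 37^2)/16 = 976/16 = 61, a_11 = floor((48 + 37)/61) = 1.
  m_12 = 61*1 - 37 = 24, d_12 = (2345 - 24^2)/61 = 1769/61 = 29, a_12 = floor((48 + 24)/29) = 2.
  m_13 = 29*2 - 24 = 34, d_13 = (2345 - 34^2)/29 = 1189/29 = 41, a_13 = floor((48 + 34)/41) = 2.
  m_14 = 41*2 - 34 = 48, d_14 = (2345 - 48^2)/41 = 41/41 = 1, a_14 = floor((48 + 48)/1) = 96.
  m_15 = 1*96 - 48 = 48, d_15 = (2345 - 48^2)/1 = 41/1 = 41: (m_15, d_15) = (m_1, d_1) = (48, 41), so from here the quotients repeat a_1, ..., a_14; the period length is 14.
So sqrt(2345) = [48; (2, 2, 1, 5, 2, 1, 18, 1, 2, 5, 1, 2, 2, 96)] with period length k = 14.
k is even, so the fundamental solution of x^2 - 2345y^2 = 1 is (p_{k-1}, q_{k-1}) = (p_13, q_13); compute convergents through index 13.
Convergents (p_i = a_i*p_{i-1} + p_{i-2}, q_i = a_i*q_{i-1} + q_{i-2} with p_{-2}=0, p_{-1}=1, q_{-2}=1, q_{-1}=0):
  i=0: a_0=48, p_0 = 48*1 + 0 = 48, q_0 = 48*0 + 1 = 1.
  i=1: a_1=2, p_1 = 2*48 + 1 = 97, q_1 = 2*1 + 0 = 2.
  i=2: a_2=2, p_2 = 2*97 + 48 = 242, q_2 = 2*2 + 1 = 5.
  i=3: a_3=1, p_3 = 1*242 + 97 = 339, q_3 = 1*5 + 2 = 7.
  i=4: a_4=5, p_4 = 5*339 + 242 = 1937, q_4 = 5*7 + 5 = 40.
  i=5: a_5=2, p_5 = 2*1937 + 339 = 4213, q_5 = 2*40 + 7 = 87.
  i=6: a_6=1, p_6 = 1*4213 + 1937 = 6150, q_6 = 1*87 + 40 = 127.
  i=7: a_7=18, p_7 = 18*6150 + 4213 = 114913, q_7 = 18*127 + 87 = 2373.
  i=8: a_8=1, p_8 = 1*114913 + 6150 = 121063, q_8 = 1*2373 + 127 = 2500.
  i=9: a_9=2, p_9 = 2*121063 + 114913 = 357039, q_9 = 2*2500 + 2373 = 7373.
  i=10: a_10=5, p_10 = 5*357039 + 121063 = 1906258, q_10 = 5*7373 + 2500 = 39365.
  i=11: a_11=1, p_11 = 1*1906258 + 357039 = 2263297, q_11 = 1*39365 + 7373 = 46738.
  i=12: a_12=2, p_12 = 2*2263297 + 1906258 = 6432852, q_12 = 2*46738 + 39365 = 132841.
  i=13: a_13=2, p_13 = 2*6432852 + 2263297 = 15129001, q_13 = 2*132841 + 46738 = 312420.
Check: 15129001^2 - 2345*312420^2 = 228886671258001 - 228886671258000 = 1, so (x, y) = (15129001, 312420) solves the equation, and by the theorem it is the least positive solution.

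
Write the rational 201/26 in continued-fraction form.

[7; 1, 2, 1, 2, 2]

Run the Euclidean algorithm on 201 and 26; the successive quotients are the partial quotients a_0, a_1, ... (each step inverts the fractional part left over by the previous one):
  201 = 7*26 + 19, so a_0 = 7.
  26 = 1*19 + 7, so a_1 = 1.
  19 = 2*7 + 5, so a_2 = 2.
  7 = 1*5 + 2, so a_3 = 1.
  5 = 2*2 + 1, so a_4 = 2.
  2 = 2*1 + 0, so a_5 = 2.
The remainder reaches 0 after 6 divisions, so the expansion has 6 partial quotients, read off in order.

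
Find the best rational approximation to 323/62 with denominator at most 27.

99/19

Expand x = 323/62 as a continued fraction with the Euclidean algorithm:
  323 = 5*62 + 13, so a_0 = 5.
  62 = 4*13 + 10, so a_1 = 4.
  13 = 1*10 + 3, so a_2 = 1.
  10 = 3*3 + 1, so a_3 = 3.
  3 = 3*1 + 0, so a_4 = 3.
so x = [5; 4, 1, 3, 3].
Convergents (p_i = a_i*p_{i-1} + p_{i-2}, q_i = a_i*q_{i-1} + q_{i-2} with p_{-2}=0, p_{-1}=1, q_{-2}=1, q_{-1}=0), until the denominator exceeds 27:
  i=0: a_0=5, p_0 = 5*1 + 0 = 5, q_0 = 5*0 + 1 = 1.
  i=1: a_1=4, p_1 = 4*5 + 1 = 21, q_1 = 4*1 + 0 = 4.
  i=2: a_2=1, p_2 = 1*21 + 5 = 26, q_2 = 1*4 + 1 = 5.
  i=3: a_3=3, p_3 = 3*26 + 21 = 99, q_3 = 3*5 + 4 = 19.
  i=4: a_4=3, p_4 = 3*99 + 26 = 323, q_4 = 3*19 + 5 = 62.
q_4 = 62 > 27, so the last convergent with denominator <= 27 is p_3/q_3 = 99/19.
The closest fraction with denominator <= 27 is either p_3/q_3 or the intermediate fraction (k*p_3 + p_2)/(k*q_3 + q_2) with the largest k >= 1 whose denominator stays <= 27; these approach x as k grows, and every other convergent or intermediate fraction in range is farther away.
Largest k: floor((27 - q_2)/q_3) = floor((27 - 5)/19) = 1.
That gives (1*99 + 26)/(1*19 + 5) = 125/24.
Compare the errors: |x - 99/19| = |323*19 - 99*62|/(62*19) = 1/1178, and |x - 125/24| = |323*24 - 125*62|/(62*24) = 2/1488.
Cross-multiplying, 1*1488 = 1488 < 2356 = 2*1178, so 1/1178 is smaller: the convergent 99/19 is closer to x than 125/24.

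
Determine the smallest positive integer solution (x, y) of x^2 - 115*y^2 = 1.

(x, y) = (1126, 105)

First expand sqrt(115) as a continued fraction. With x_i = (sqrt(115) + m_i)/d_i and (m_0, d_0) = (0, 1): a_0 = floor(sqrt(115)) = 10, since 10^2 = 100 <= 115 < 121 = 11^2.
Iterate m_{i+1} = d_i*a_i - m_i, d_{i+1} = (115 - m_{i+1}^2)/d_i, a_{i+1} = floor((a_0 + m_{i+1})/d_{i+1}):
  m_1 = 1*10 - 0 = 10, d_1 = (115 - 10^2)/1 = 15/1 = 15, a_1 = floor((10 + 10)/15) = 1.
  m_2 = 15*1 - 10 = 5, d_2 = (115 - 5^2)/15 = 90/15 = 6, a_2 = floor((10 + 5)/6) = 2.
  m_3 = 6*2 - 5 = 7, d_3 = (115 - 7^2)/6 = 66/6 = 11, a_3 = floor((10 + 7)/11) = 1.
  m_4 = 11*1 - 7 = 4, d_4 = (115 - 4^2)/11 = 99/11 = 9, a_4 = floor((10 + 4)/9) = 1.
  m_5 = 9*1 - 4 = 5, d_5 = (115 - 5^2)/9 = 90/9 = 10, a_5 = floor((10 + 5)/10) = 1.
  m_6 = 10*1 - 5 = 5, d_6 = (115 - 5^2)/10 = 90/10 = 9, a_6 = floor((10 + 5)/9) = 1.
  m_7 = 9*1 - 5 = 4, d_7 = (115 - 4^2)/9 = 99/9 = 11, a_7 = floor((10 + 4)/11) = 1.
  m_8 = 11*1 - 4 = 7, d_8 = (115 - 7^2)/11 = 66/11 = 6, a_8 = floor((10 + 7)/6) = 2.
  m_9 = 6*2 - 7 = 5, d_9 = (115 - 5^2)/6 = 90/6 = 15, a_9 = floor((10 + 5)/15) = 1.
  m_10 = 15*1 - 5 = 10, d_10 = (115 - 10^2)/15 = 15/15 = 1, a_10 = floor((10 + 10)/1) = 20.
  m_11 = 1*20 - 10 = 10, d_11 = (115 - 10^2)/1 = 15/1 = 15: (m_11, d_11) = (m_1, d_1) = (10, 15), so from here the quotients repeat a_1, ..., a_10; the period length is 10.
So sqrt(115) = [10; (1, 2, 1, 1, 1, 1, 1, 2, 1, 20)] with period length k = 10.
k is even, so the fundamental solution of x^2 - 115y^2 = 1 is (p_{k-1}, q_{k-1}) = (p_9, q_9); compute convergents through index 9.
Convergents (p_i = a_i*p_{i-1} + p_{i-2}, q_i = a_i*q_{i-1} + q_{i-2} with p_{-2}=0, p_{-1}=1, q_{-2}=1, q_{-1}=0):
  i=0: a_0=10, p_0 = 10*1 + 0 = 10, q_0 = 10*0 + 1 = 1.
  i=1: a_1=1, p_1 = 1*10 + 1 = 11, q_1 = 1*1 + 0 = 1.
  i=2: a_2=2, p_2 = 2*11 + 10 = 32, q_2 = 2*1 + 1 = 3.
  i=3: a_3=1, p_3 = 1*32 + 11 = 43, q_3 = 1*3 + 1 = 4.
  i=4: a_4=1, p_4 = 1*43 + 32 = 75, q_4 = 1*4 + 3 = 7.
  i=5: a_5=1, p_5 = 1*75 + 43 = 118, q_5 = 1*7 + 4 = 11.
  i=6: a_6=1, p_6 = 1*118 + 75 = 193, q_6 = 1*11 + 7 = 18.
  i=7: a_7=1, p_7 = 1*193 + 118 = 311, q_7 = 1*18 + 11 = 29.
  i=8: a_8=2, p_8 = 2*311 + 193 = 815, q_8 = 2*29 + 18 = 76.
  i=9: a_9=1, p_9 = 1*815 + 311 = 1126, q_9 = 1*76 + 29 = 105.
Check: 1126^2 - 115*105^2 = 1267876 - 1267875 = 1, so (x, y) = (1126, 105) solves the equation, and by the theorem it is the least positive solution.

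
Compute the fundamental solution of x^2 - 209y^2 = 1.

(x, y) = (46551, 3220)

First expand sqrt(209) as a continued fraction. With x_i = (sqrt(209) + m_i)/d_i and (m_0, d_0) = (0, 1): a_0 = floor(sqrt(209)) = 14, since 14^2 = 196 <= 209 < 225 = 15^2.
Iterate m_{i+1} = d_i*a_i - m_i, d_{i+1} = (209 - m_{i+1}^2)/d_i, a_{i+1} = floor((a_0 + m_{i+1})/d_{i+1}):
  m_1 = 1*14 - 0 = 14, d_1 = (209 - 14^2)/1 = 13/1 = 13, a_1 = floor((14 + 14)/13) = 2.
  m_2 = 13*2 - 14 = 12, d_2 = (209 - 12^2)/13 = 65/13 = 5, a_2 = floor((14 + 12)/5) = 5.
  m_3 = 5*5 - 12 = 13, d_3 = (209 - 13^2)/5 = 40/5 = 8, a_3 = floor((14 + 13)/8) = 3.
  m_4 = 8*3 - 13 = 11, d_4 = (209 - 11^2)/8 = 88/8 = 11, a_4 = floor((14 + 11)/11) = 2.
  m_5 = 11*2 - 11 = 11, d_5 = (209 - 11^2)/11 = 88/11 = 8, a_5 = floor((14 + 11)/8) = 3.
  m_6 = 8*3 - 11 = 13, d_6 = (209 - 13^2)/8 = 40/8 = 5, a_6 = floor((14 + 13)/5) = 5.
  m_7 = 5*5 - 13 = 12, d_7 = (209 - 12^2)/5 = 65/5 = 13, a_7 = floor((14 + 12)/13) = 2.
  m_8 = 13*2 - 12 = 14, d_8 = (209 - 14^2)/13 = 13/13 = 1, a_8 = floor((14 + 14)/1) = 28.
  m_9 = 1*28 - 14 = 14, d_9 = (209 - 14^2)/1 = 13/1 = 13: (m_9, d_9) = (m_1, d_1) = (14, 13), so from here the quotients repeat a_1, ..., a_8; the period length is 8.
So sqrt(209) = [14; (2, 5, 3, 2, 3, 5, 2, 28)] with period length k = 8.
k is even, so the fundamental solution of x^2 - 209y^2 = 1 is (p_{k-1}, q_{k-1}) = (p_7, q_7); compute convergents through index 7.
Convergents (p_i = a_i*p_{i-1} + p_{i-2}, q_i = a_i*q_{i-1} + q_{i-2} with p_{-2}=0, p_{-1}=1, q_{-2}=1, q_{-1}=0):
  i=0: a_0=14, p_0 = 14*1 + 0 = 14, q_0 = 14*0 + 1 = 1.
  i=1: a_1=2, p_1 = 2*14 + 1 = 29, q_1 = 2*1 + 0 = 2.
  i=2: a_2=5, p_2 = 5*29 + 14 = 159, q_2 = 5*2 + 1 = 11.
  i=3: a_3=3, p_3 = 3*159 + 29 = 506, q_3 = 3*11 + 2 = 35.
  i=4: a_4=2, p_4 = 2*506 + 159 = 1171, q_4 = 2*35 + 11 = 81.
  i=5: a_5=3, p_5 = 3*1171 + 506 = 4019, q_5 = 3*81 + 35 = 278.
  i=6: a_6=5, p_6 = 5*4019 + 1171 = 21266, q_6 = 5*278 + 81 = 1471.
  i=7: a_7=2, p_7 = 2*21266 + 4019 = 46551, q_7 = 2*1471 + 278 = 3220.
Check: 46551^2 - 209*3220^2 = 2166995601 - 2166995600 = 1, so (x, y) = (46551, 3220) solves the equation, and by the theorem it is the least positive solution.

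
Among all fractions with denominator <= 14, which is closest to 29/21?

Expand x = 29/21 as a continued fraction with the Euclidean algorithm:
  29 = 1*21 + 8, so a_0 = 1.
  21 = 2*8 + 5, so a_1 = 2.
  8 = 1*5 + 3, so a_2 = 1.
  5 = 1*3 + 2, so a_3 = 1.
  3 = 1*2 + 1, so a_4 = 1.
  2 = 2*1 + 0, so a_5 = 2.
so x = [1; 2, 1, 1, 1, 2].
Convergents (p_i = a_i*p_{i-1} + p_{i-2}, q_i = a_i*q_{i-1} + q_{i-2} with p_{-2}=0, p_{-1}=1, q_{-2}=1, q_{-1}=0), until the denominator exceeds 14:
  i=0: a_0=1, p_0 = 1*1 + 0 = 1, q_0 = 1*0 + 1 = 1.
  i=1: a_1=2, p_1 = 2*1 + 1 = 3, q_1 = 2*1 + 0 = 2.
  i=2: a_2=1, p_2 = 1*3 + 1 = 4, q_2 = 1*2 + 1 = 3.
  i=3: a_3=1, p_3 = 1*4 + 3 = 7, q_3 = 1*3 + 2 = 5.
  i=4: a_4=1, p_4 = 1*7 + 4 = 11, q_4 = 1*5 + 3 = 8.
  i=5: a_5=2, p_5 = 2*11 + 7 = 29, q_5 = 2*8 + 5 = 21.
q_5 = 21 > 14, so the last convergent with denominator <= 14 is p_4/q_4 = 11/8.
The closest fraction with denominator <= 14 is either p_4/q_4 or the intermediate fraction (k*p_4 + p_3)/(k*q_4 + q_3) with the largest k >= 1 whose denominator stays <= 14; these approach x as k grows, and every other convergent or intermediate fraction in range is farther away.
Largest k: floor((14 - q_3)/q_4) = floor((14 - 5)/8) = 1.
That gives (1*11 + 7)/(1*8 + 5) = 18/13.
Compare the errors: |x - 11/8| = |29*8 - 11*21|/(21*8) = 1/168, and |x - 18/13| = |29*13 - 18*21|/(21*13) = 1/273.
Cross-multiplying, 1*168 = 168 < 273 = 1*273, so 1/273 is smaller: the intermediate fraction 18/13 is closer to x than 11/8.

18/13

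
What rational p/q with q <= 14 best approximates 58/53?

Expand x = 58/53 as a continued fraction with the Euclidean algorithm:
  58 = 1*53 + 5, so a_0 = 1.
  53 = 10*5 + 3, so a_1 = 10.
  5 = 1*3 + 2, so a_2 = 1.
  3 = 1*2 + 1, so a_3 = 1.
  2 = 2*1 + 0, so a_4 = 2.
so x = [1; 10, 1, 1, 2].
Convergents (p_i = a_i*p_{i-1} + p_{i-2}, q_i = a_i*q_{i-1} + q_{i-2} with p_{-2}=0, p_{-1}=1, q_{-2}=1, q_{-1}=0), until the denominator exceeds 14:
  i=0: a_0=1, p_0 = 1*1 + 0 = 1, q_0 = 1*0 + 1 = 1.
  i=1: a_1=10, p_1 = 10*1 + 1 = 11, q_1 = 10*1 + 0 = 10.
  i=2: a_2=1, p_2 = 1*11 + 1 = 12, q_2 = 1*10 + 1 = 11.
  i=3: a_3=1, p_3 = 1*12 + 11 = 23, q_3 = 1*11 + 10 = 21.
q_3 = 21 > 14, so the last convergent with denominator <= 14 is p_2/q_2 = 12/11.
The closest fraction with denominator <= 14 is either p_2/q_2 or the intermediate fraction (k*p_2 + p_1)/(k*q_2 + q_1) with the largest k >= 1 whose denominator stays <= 14; these approach x as k grows, and every other convergent or intermediate fraction in range is farther away.
Largest k: floor((14 - q_1)/q_2) = floor((14 - 10)/11) = 0.
Since k = 0, no intermediate fraction beyond p_2/q_2 has denominator <= 14, so the convergent 12/11 is the closest (its error is |58*11 - 12*53|/(53*11) = 2/583).

12/11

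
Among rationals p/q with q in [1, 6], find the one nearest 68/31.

11/5

Expand x = 68/31 as a continued fraction with the Euclidean algorithm:
  68 = 2*31 + 6, so a_0 = 2.
  31 = 5*6 + 1, so a_1 = 5.
  6 = 6*1 + 0, so a_2 = 6.
so x = [2; 5, 6].
Convergents (p_i = a_i*p_{i-1} + p_{i-2}, q_i = a_i*q_{i-1} + q_{i-2} with p_{-2}=0, p_{-1}=1, q_{-2}=1, q_{-1}=0), until the denominator exceeds 6:
  i=0: a_0=2, p_0 = 2*1 + 0 = 2, q_0 = 2*0 + 1 = 1.
  i=1: a_1=5, p_1 = 5*2 + 1 = 11, q_1 = 5*1 + 0 = 5.
  i=2: a_2=6, p_2 = 6*11 + 2 = 68, q_2 = 6*5 + 1 = 31.
q_2 = 31 > 6, so the last convergent with denominator <= 6 is p_1/q_1 = 11/5.
The closest fraction with denominator <= 6 is either p_1/q_1 or the intermediate fraction (k*p_1 + p_0)/(k*q_1 + q_0) with the largest k >= 1 whose denominator stays <= 6; these approach x as k grows, and every other convergent or intermediate fraction in range is farther away.
Largest k: floor((6 - q_0)/q_1) = floor((6 - 1)/5) = 1.
That gives (1*11 + 2)/(1*5 + 1) = 13/6.
Compare the errors: |x - 11/5| = |68*5 - 11*31|/(31*5) = 1/155, and |x - 13/6| = |68*6 - 13*31|/(31*6) = 5/186.
Cross-multiplying, 1*186 = 186 < 775 = 5*155, so 1/155 is smaller: the convergent 11/5 is closer to x than 13/6.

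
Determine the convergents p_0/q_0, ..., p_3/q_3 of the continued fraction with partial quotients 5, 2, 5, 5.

5/1, 11/2, 60/11, 311/57

Using the convergent recurrence p_i = a_i*p_{i-1} + p_{i-2}, q_i = a_i*q_{i-1} + q_{i-2} with p_{-2}=0, p_{-1}=1, q_{-2}=1, q_{-1}=0:
  i=0: a_0=5, p_0 = 5*1 + 0 = 5, q_0 = 5*0 + 1 = 1.
  i=1: a_1=2, p_1 = 2*5 + 1 = 11, q_1 = 2*1 + 0 = 2.
  i=2: a_2=5, p_2 = 5*11 + 5 = 60, q_2 = 5*2 + 1 = 11.
  i=3: a_3=5, p_3 = 5*60 + 11 = 311, q_3 = 5*11 + 2 = 57.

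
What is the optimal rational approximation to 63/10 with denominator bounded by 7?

Expand x = 63/10 as a continued fraction with the Euclidean algorithm:
  63 = 6*10 + 3, so a_0 = 6.
  10 = 3*3 + 1, so a_1 = 3.
  3 = 3*1 + 0, so a_2 = 3.
so x = [6; 3, 3].
Convergents (p_i = a_i*p_{i-1} + p_{i-2}, q_i = a_i*q_{i-1} + q_{i-2} with p_{-2}=0, p_{-1}=1, q_{-2}=1, q_{-1}=0), until the denominator exceeds 7:
  i=0: a_0=6, p_0 = 6*1 + 0 = 6, q_0 = 6*0 + 1 = 1.
  i=1: a_1=3, p_1 = 3*6 + 1 = 19, q_1 = 3*1 + 0 = 3.
  i=2: a_2=3, p_2 = 3*19 + 6 = 63, q_2 = 3*3 + 1 = 10.
q_2 = 10 > 7, so the last convergent with denominator <= 7 is p_1/q_1 = 19/3.
The closest fraction with denominator <= 7 is either p_1/q_1 or the intermediate fraction (k*p_1 + p_0)/(k*q_1 + q_0) with the largest k >= 1 whose denominator stays <= 7; these approach x as k grows, and every other convergent or intermediate fraction in range is farther away.
Largest k: floor((7 - q_0)/q_1) = floor((7 - 1)/3) = 2.
That gives (2*19 + 6)/(2*3 + 1) = 44/7.
Compare the errors: |x - 19/3| = |63*3 - 19*10|/(10*3) = 1/30, and |x - 44/7| = |63*7 - 44*10|/(10*7) = 1/70.
Cross-multiplying, 1*30 = 30 < 70 = 1*70, so 1/70 is smaller: the intermediate fraction 44/7 is closer to x than 19/3.

44/7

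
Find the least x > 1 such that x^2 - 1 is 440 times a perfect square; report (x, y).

First expand sqrt(440) as a continued fraction. With x_i = (sqrt(440) + m_i)/d_i and (m_0, d_0) = (0, 1): a_0 = floor(sqrt(440)) = 20, since 20^2 = 400 <= 440 < 441 = 21^2.
Iterate m_{i+1} = d_i*a_i - m_i, d_{i+1} = (440 - m_{i+1}^2)/d_i, a_{i+1} = floor((a_0 + m_{i+1})/d_{i+1}):
  m_1 = 1*20 - 0 = 20, d_1 = (440 - 20^2)/1 = 40/1 = 40, a_1 = floor((20 + 20)/40) = 1.
  m_2 = 40*1 - 20 = 20, d_2 = (440 - 20^2)/40 = 40/40 = 1, a_2 = floor((20 + 20)/1) = 40.
  m_3 = 1*40 - 20 = 20, d_3 = (440 - 20^2)/1 = 40/1 = 40: (m_3, d_3) = (m_1, d_1) = (20, 40), so from here the quotients repeat a_1, a_2; the period length is 2.
So sqrt(440) = [20; (1, 40)] with period length k = 2.
k is even, so the fundamental solution of x^2 - 440y^2 = 1 is (p_{k-1}, q_{k-1}) = (p_1, q_1); compute convergents through index 1.
Convergents (p_i = a_i*p_{i-1} + p_{i-2}, q_i = a_i*q_{i-1} + q_{i-2} with p_{-2}=0, p_{-1}=1, q_{-2}=1, q_{-1}=0):
  i=0: a_0=20, p_0 = 20*1 + 0 = 20, q_0 = 20*0 + 1 = 1.
  i=1: a_1=1, p_1 = 1*20 + 1 = 21, q_1 = 1*1 + 0 = 1.
Check: 21^2 - 440*1^2 = 441 - 440 = 1, so (x, y) = (21, 1) solves the equation, and by the theorem it is the least positive solution.

(x, y) = (21, 1)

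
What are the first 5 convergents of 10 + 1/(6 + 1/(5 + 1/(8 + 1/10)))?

10/1, 61/6, 315/31, 2581/254, 26125/2571

Using the convergent recurrence p_i = a_i*p_{i-1} + p_{i-2}, q_i = a_i*q_{i-1} + q_{i-2} with p_{-2}=0, p_{-1}=1, q_{-2}=1, q_{-1}=0:
  i=0: a_0=10, p_0 = 10*1 + 0 = 10, q_0 = 10*0 + 1 = 1.
  i=1: a_1=6, p_1 = 6*10 + 1 = 61, q_1 = 6*1 + 0 = 6.
  i=2: a_2=5, p_2 = 5*61 + 10 = 315, q_2 = 5*6 + 1 = 31.
  i=3: a_3=8, p_3 = 8*315 + 61 = 2581, q_3 = 8*31 + 6 = 254.
  i=4: a_4=10, p_4 = 10*2581 + 315 = 26125, q_4 = 10*254 + 31 = 2571.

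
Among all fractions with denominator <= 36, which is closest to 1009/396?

79/31

Expand x = 1009/396 as a continued fraction with the Euclidean algorithm:
  1009 = 2*396 + 217, so a_0 = 2.
  396 = 1*217 + 179, so a_1 = 1.
  217 = 1*179 + 38, so a_2 = 1.
  179 = 4*38 + 27, so a_3 = 4.
  38 = 1*27 + 11, so a_4 = 1.
  27 = 2*11 + 5, so a_5 = 2.
  11 = 2*5 + 1, so a_6 = 2.
  5 = 5*1 + 0, so a_7 = 5.
so x = [2; 1, 1, 4, 1, 2, 2, 5].
Convergents (p_i = a_i*p_{i-1} + p_{i-2}, q_i = a_i*q_{i-1} + q_{i-2} with p_{-2}=0, p_{-1}=1, q_{-2}=1, q_{-1}=0), until the denominator exceeds 36:
  i=0: a_0=2, p_0 = 2*1 + 0 = 2, q_0 = 2*0 + 1 = 1.
  i=1: a_1=1, p_1 = 1*2 + 1 = 3, q_1 = 1*1 + 0 = 1.
  i=2: a_2=1, p_2 = 1*3 + 2 = 5, q_2 = 1*1 + 1 = 2.
  i=3: a_3=4, p_3 = 4*5 + 3 = 23, q_3 = 4*2 + 1 = 9.
  i=4: a_4=1, p_4 = 1*23 + 5 = 28, q_4 = 1*9 + 2 = 11.
  i=5: a_5=2, p_5 = 2*28 + 23 = 79, q_5 = 2*11 + 9 = 31.
  i=6: a_6=2, p_6 = 2*79 + 28 = 186, q_6 = 2*31 + 11 = 73.
q_6 = 73 > 36, so the last convergent with denominator <= 36 is p_5/q_5 = 79/31.
The closest fraction with denominator <= 36 is either p_5/q_5 or the intermediate fraction (k*p_5 + p_4)/(k*q_5 + q_4) with the largest k >= 1 whose denominator stays <= 36; these approach x as k grows, and every other convergent or intermediate fraction in range is farther away.
Largest k: floor((36 - q_4)/q_5) = floor((36 - 11)/31) = 0.
Since k = 0, no intermediate fraction beyond p_5/q_5 has denominator <= 36, so the convergent 79/31 is the closest (its error is |1009*31 - 79*396|/(396*31) = 5/12276).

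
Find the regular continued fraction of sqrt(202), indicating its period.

[14; (4, 1, 2, 2, 1, 4, 28)]

Write x_i = (sqrt(202) + m_i)/d_i with (m_0, d_0) = (0, 1). a_0 = floor(sqrt(202)) = 14, since 14^2 = 196 <= 202 < 225 = 15^2.
Iterate m_{i+1} = d_i*a_i - m_i, d_{i+1} = (202 - m_{i+1}^2)/d_i, a_{i+1} = floor((a_0 + m_{i+1})/d_{i+1}):
  m_1 = 1*14 - 0 = 14, d_1 = (202 - 14^2)/1 = 6/1 = 6, a_1 = floor((14 + 14)/6) = 4.
  m_2 = 6*4 - 14 = 10, d_2 = (202 - 10^2)/6 = 102/6 = 17, a_2 = floor((14 + 10)/17) = 1.
  m_3 = 17*1 - 10 = 7, d_3 = (202 - 7^2)/17 = 153/17 = 9, a_3 = floor((14 + 7)/9) = 2.
  m_4 = 9*2 - 7 = 11, d_4 = (202 - 11^2)/9 = 81/9 = 9, a_4 = floor((14 + 11)/9) = 2.
  m_5 = 9*2 - 11 = 7, d_5 = (202 - 7^2)/9 = 153/9 = 17, a_5 = floor((14 + 7)/17) = 1.
  m_6 = 17*1 - 7 = 10, d_6 = (202 - 10^2)/17 = 102/17 = 6, a_6 = floor((14 + 10)/6) = 4.
  m_7 = 6*4 - 10 = 14, d_7 = (202 - 14^2)/6 = 6/6 = 1, a_7 = floor((14 + 14)/1) = 28.
  m_8 = 1*28 - 14 = 14, d_8 = (202 - 14^2)/1 = 6/1 = 6: (m_8, d_8) = (m_1, d_1) = (14, 6), so from here the quotients repeat a_1, ..., a_7; the period length is 7.
Hence the expansion of sqrt(202) is a_0 = 14 followed by the repeating block 4, 1, 2, 2, 1, 4, 28 (period 7).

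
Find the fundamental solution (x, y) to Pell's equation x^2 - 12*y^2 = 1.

(x, y) = (7, 2)

First expand sqrt(12) as a continued fraction. With x_i = (sqrt(12) + m_i)/d_i and (m_0, d_0) = (0, 1): a_0 = floor(sqrt(12)) = 3, since 3^2 = 9 <= 12 < 16 = 4^2.
Iterate m_{i+1} = d_i*a_i - m_i, d_{i+1} = (12 - m_{i+1}^2)/d_i, a_{i+1} = floor((a_0 + m_{i+1})/d_{i+1}):
  m_1 = 1*3 - 0 = 3, d_1 = (12 - 3^2)/1 = 3/1 = 3, a_1 = floor((3 + 3)/3) = 2.
  m_2 = 3*2 - 3 = 3, d_2 = (12 - 3^2)/3 = 3/3 = 1, a_2 = floor((3 + 3)/1) = 6.
  m_3 = 1*6 - 3 = 3, d_3 = (12 - 3^2)/1 = 3/1 = 3: (m_3, d_3) = (m_1, d_1) = (3, 3), so from here the quotients repeat a_1, a_2; the period length is 2.
So sqrt(12) = [3; (2, 6)] with period length k = 2.
k is even, so the fundamental solution of x^2 - 12y^2 = 1 is (p_{k-1}, q_{k-1}) = (p_1, q_1); compute convergents through index 1.
Convergents (p_i = a_i*p_{i-1} + p_{i-2}, q_i = a_i*q_{i-1} + q_{i-2} with p_{-2}=0, p_{-1}=1, q_{-2}=1, q_{-1}=0):
  i=0: a_0=3, p_0 = 3*1 + 0 = 3, q_0 = 3*0 + 1 = 1.
  i=1: a_1=2, p_1 = 2*3 + 1 = 7, q_1 = 2*1 + 0 = 2.
Check: 7^2 - 12*2^2 = 49 - 48 = 1, so (x, y) = (7, 2) solves the equation, and by the theorem it is the least positive solution.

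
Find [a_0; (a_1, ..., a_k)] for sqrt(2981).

Write x_i = (sqrt(2981) + m_i)/d_i with (m_0, d_0) = (0, 1). a_0 = floor(sqrt(2981)) = 54, since 54^2 = 2916 <= 2981 < 3025 = 55^2.
Iterate m_{i+1} = d_i*a_i - m_i, d_{i+1} = (2981 - m_{i+1}^2)/d_i, a_{i+1} = floor((a_0 + m_{i+1})/d_{i+1}):
  m_1 = 1*54 - 0 = 54, d_1 = (2981 - 54^2)/1 = 65/1 = 65, a_1 = floor((54 + 54)/65) = 1.
  m_2 = 65*1 - 54 = 11, d_2 = (2981 - 11^2)/65 = 2860/65 = 44, a_2 = floor((54 + 11)/44) = 1.
  m_3 = 44*1 - 11 = 33, d_3 = (2981 - 33^2)/44 = 1892/44 = 43, a_3 = floor((54 + 33)/43) = 2.
  m_4 = 43*2 - 33 = 53, d_4 = (2981 - 53^2)/43 = 172/43 = 4, a_4 = floor((54 + 53)/4) = 26.
  m_5 = 4*26 - 53 = 51, d_5 = (2981 - 51^2)/4 = 380/4 = 95, a_5 = floor((54 + 51)/95) = 1.
  m_6 = 95*1 - 51 = 44, d_6 = (2981 - 44^2)/95 = 1045/95 = 11, a_6 = floor((54 + 44)/11) = 8.
  m_7 = 11*8 - 44 = 44, d_7 = (2981 - 44^2)/11 = 1045/11 = 95, a_7 = floor((54 + 44)/95) = 1.
  m_8 = 95*1 - 44 = 51, d_8 = (2981 - 51^2)/95 = 380/95 = 4, a_8 = floor((54 + 51)/4) = 26.
  m_9 = 4*26 - 51 = 53, d_9 = (2981 - 53^2)/4 = 172/4 = 43, a_9 = floor((54 + 53)/43) = 2.
  m_10 = 43*2 - 53 = 33, d_10 = (2981 - 33^2)/43 = 1892/43 = 44, a_10 = floor((54 + 33)/44) = 1.
  m_11 = 44*1 - 33 = 11, d_11 = (2981 - 11^2)/44 = 2860/44 = 65, a_11 = floor((54 + 11)/65) = 1.
  m_12 = 65*1 - 11 = 54, d_12 = (2981 - 54^2)/65 = 65/65 = 1, a_12 = floor((54 + 54)/1) = 108.
  m_13 = 1*108 - 54 = 54, d_13 = (2981 - 54^2)/1 = 65/1 = 65: (m_13, d_13) = (m_1, d_1) = (54, 65), so from here the quotients repeat a_1, ..., a_12; the period length is 12.
Hence the expansion of sqrt(2981) is a_0 = 54 followed by the repeating block 1, 1, 2, 26, 1, 8, 1, 26, 2, 1, 1, 108 (period 12).

[54; (1, 1, 2, 26, 1, 8, 1, 26, 2, 1, 1, 108)]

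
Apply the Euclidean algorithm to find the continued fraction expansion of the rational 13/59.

Run the Euclidean algorithm on 13 and 59; the successive quotients are the partial quotients a_0, a_1, ... (each step inverts the fractional part left over by the previous one):
  13 = 0*59 + 13, so a_0 = 0.
  59 = 4*13 + 7, so a_1 = 4.
  13 = 1*7 + 6, so a_2 = 1.
  7 = 1*6 + 1, so a_3 = 1.
  6 = 6*1 + 0, so a_4 = 6.
The remainder reaches 0 after 5 divisions, so the expansion has 5 partial quotients, read off in order.

[0; 4, 1, 1, 6]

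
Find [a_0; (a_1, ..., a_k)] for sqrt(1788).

[42; (3, 1, 1, 20, 1, 1, 3, 84)]

Write x_i = (sqrt(1788) + m_i)/d_i with (m_0, d_0) = (0, 1). a_0 = floor(sqrt(1788)) = 42, since 42^2 = 1764 <= 1788 < 1849 = 43^2.
Iterate m_{i+1} = d_i*a_i - m_i, d_{i+1} = (1788 - m_{i+1}^2)/d_i, a_{i+1} = floor((a_0 + m_{i+1})/d_{i+1}):
  m_1 = 1*42 - 0 = 42, d_1 = (1788 - 42^2)/1 = 24/1 = 24, a_1 = floor((42 + 42)/24) = 3.
  m_2 = 24*3 - 42 = 30, d_2 = (1788 - 30^2)/24 = 888/24 = 37, a_2 = floor((42 + 30)/37) = 1.
  m_3 = 37*1 - 30 = 7, d_3 = (1788 - 7^2)/37 = 1739/37 = 47, a_3 = floor((42 + 7)/47) = 1.
  m_4 = 47*1 - 7 = 40, d_4 = (1788 - 40^2)/47 = 188/47 = 4, a_4 = floor((42 + 40)/4) = 20.
  m_5 = 4*20 - 40 = 40, d_5 = (1788 - 40^2)/4 = 188/4 = 47, a_5 = floor((42 + 40)/47) = 1.
  m_6 = 47*1 - 40 = 7, d_6 = (1788 - 7^2)/47 = 1739/47 = 37, a_6 = floor((42 + 7)/37) = 1.
  m_7 = 37*1 - 7 = 30, d_7 = (1788 - 30^2)/37 = 888/37 = 24, a_7 = floor((42 + 30)/24) = 3.
  m_8 = 24*3 - 30 = 42, d_8 = (1788 - 42^2)/24 = 24/24 = 1, a_8 = floor((42 + 42)/1) = 84.
  m_9 = 1*84 - 42 = 42, d_9 = (1788 - 42^2)/1 = 24/1 = 24: (m_9, d_9) = (m_1, d_1) = (42, 24), so from here the quotients repeat a_1, ..., a_8; the period length is 8.
Hence the expansion of sqrt(1788) is a_0 = 42 followed by the repeating block 3, 1, 1, 20, 1, 1, 3, 84 (period 8).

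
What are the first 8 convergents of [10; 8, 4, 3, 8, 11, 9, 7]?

Using the convergent recurrence p_i = a_i*p_{i-1} + p_{i-2}, q_i = a_i*q_{i-1} + q_{i-2} with p_{-2}=0, p_{-1}=1, q_{-2}=1, q_{-1}=0:
  i=0: a_0=10, p_0 = 10*1 + 0 = 10, q_0 = 10*0 + 1 = 1.
  i=1: a_1=8, p_1 = 8*10 + 1 = 81, q_1 = 8*1 + 0 = 8.
  i=2: a_2=4, p_2 = 4*81 + 10 = 334, q_2 = 4*8 + 1 = 33.
  i=3: a_3=3, p_3 = 3*334 + 81 = 1083, q_3 = 3*33 + 8 = 107.
  i=4: a_4=8, p_4 = 8*1083 + 334 = 8998, q_4 = 8*107 + 33 = 889.
  i=5: a_5=11, p_5 = 11*8998 + 1083 = 100061, q_5 = 11*889 + 107 = 9886.
  i=6: a_6=9, p_6 = 9*100061 + 8998 = 909547, q_6 = 9*9886 + 889 = 89863.
  i=7: a_7=7, p_7 = 7*909547 + 100061 = 6466890, q_7 = 7*89863 + 9886 = 638927.

10/1, 81/8, 334/33, 1083/107, 8998/889, 100061/9886, 909547/89863, 6466890/638927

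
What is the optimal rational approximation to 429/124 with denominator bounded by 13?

Expand x = 429/124 as a continued fraction with the Euclidean algorithm:
  429 = 3*124 + 57, so a_0 = 3.
  124 = 2*57 + 10, so a_1 = 2.
  57 = 5*10 + 7, so a_2 = 5.
  10 = 1*7 + 3, so a_3 = 1.
  7 = 2*3 + 1, so a_4 = 2.
  3 = 3*1 + 0, so a_5 = 3.
so x = [3; 2, 5, 1, 2, 3].
Convergents (p_i = a_i*p_{i-1} + p_{i-2}, q_i = a_i*q_{i-1} + q_{i-2} with p_{-2}=0, p_{-1}=1, q_{-2}=1, q_{-1}=0), until the denominator exceeds 13:
  i=0: a_0=3, p_0 = 3*1 + 0 = 3, q_0 = 3*0 + 1 = 1.
  i=1: a_1=2, p_1 = 2*3 + 1 = 7, q_1 = 2*1 + 0 = 2.
  i=2: a_2=5, p_2 = 5*7 + 3 = 38, q_2 = 5*2 + 1 = 11.
  i=3: a_3=1, p_3 = 1*38 + 7 = 45, q_3 = 1*11 + 2 = 13.
  i=4: a_4=2, p_4 = 2*45 + 38 = 128, q_4 = 2*13 + 11 = 37.
q_4 = 37 > 13, so the last convergent with denominator <= 13 is p_3/q_3 = 45/13.
The closest fraction with denominator <= 13 is either p_3/q_3 or the intermediate fraction (k*p_3 + p_2)/(k*q_3 + q_2) with the largest k >= 1 whose denominator stays <= 13; these approach x as k grows, and every other convergent or intermediate fraction in range is farther away.
Largest k: floor((13 - q_2)/q_3) = floor((13 - 11)/13) = 0.
Since k = 0, no intermediate fraction beyond p_3/q_3 has denominator <= 13, so the convergent 45/13 is the closest (its error is |429*13 - 45*124|/(124*13) = 3/1612).

45/13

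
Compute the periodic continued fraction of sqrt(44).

Write x_i = (sqrt(44) + m_i)/d_i with (m_0, d_0) = (0, 1). a_0 = floor(sqrt(44)) = 6, since 6^2 = 36 <= 44 < 49 = 7^2.
Iterate m_{i+1} = d_i*a_i - m_i, d_{i+1} = (44 - m_{i+1}^2)/d_i, a_{i+1} = floor((a_0 + m_{i+1})/d_{i+1}):
  m_1 = 1*6 - 0 = 6, d_1 = (44 - 6^2)/1 = 8/1 = 8, a_1 = floor((6 + 6)/8) = 1.
  m_2 = 8*1 - 6 = 2, d_2 = (44 - 2^2)/8 = 40/8 = 5, a_2 = floor((6 + 2)/5) = 1.
  m_3 = 5*1 - 2 = 3, d_3 = (44 - 3^2)/5 = 35/5 = 7, a_3 = floor((6 + 3)/7) = 1.
  m_4 = 7*1 - 3 = 4, d_4 = (44 - 4^2)/7 = 28/7 = 4, a_4 = floor((6 + 4)/4) = 2.
  m_5 = 4*2 - 4 = 4, d_5 = (44 - 4^2)/4 = 28/4 = 7, a_5 = floor((6 + 4)/7) = 1.
  m_6 = 7*1 - 4 = 3, d_6 = (44 - 3^2)/7 = 35/7 = 5, a_6 = floor((6 + 3)/5) = 1.
  m_7 = 5*1 - 3 = 2, d_7 = (44 - 2^2)/5 = 40/5 = 8, a_7 = floor((6 + 2)/8) = 1.
  m_8 = 8*1 - 2 = 6, d_8 = (44 - 6^2)/8 = 8/8 = 1, a_8 = floor((6 + 6)/1) = 12.
  m_9 = 1*12 - 6 = 6, d_9 = (44 - 6^2)/1 = 8/1 = 8: (m_9, d_9) = (m_1, d_1) = (6, 8), so from here the quotients repeat a_1, ..., a_8; the period length is 8.
Hence the expansion of sqrt(44) is a_0 = 6 followed by the repeating block 1, 1, 1, 2, 1, 1, 1, 12 (period 8).

[6; (1, 1, 1, 2, 1, 1, 1, 12)]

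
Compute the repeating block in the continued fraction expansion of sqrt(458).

[21; (2, 2, 42)]

Write x_i = (sqrt(458) + m_i)/d_i with (m_0, d_0) = (0, 1). a_0 = floor(sqrt(458)) = 21, since 21^2 = 441 <= 458 < 484 = 22^2.
Iterate m_{i+1} = d_i*a_i - m_i, d_{i+1} = (458 - m_{i+1}^2)/d_i, a_{i+1} = floor((a_0 + m_{i+1})/d_{i+1}):
  m_1 = 1*21 - 0 = 21, d_1 = (458 - 21^2)/1 = 17/1 = 17, a_1 = floor((21 + 21)/17) = 2.
  m_2 = 17*2 - 21 = 13, d_2 = (458 - 13^2)/17 = 289/17 = 17, a_2 = floor((21 + 13)/17) = 2.
  m_3 = 17*2 - 13 = 21, d_3 = (458 - 21^2)/17 = 17/17 = 1, a_3 = floor((21 + 21)/1) = 42.
  m_4 = 1*42 - 21 = 21, d_4 = (458 - 21^2)/1 = 17/1 = 17: (m_4, d_4) = (m_1, d_1) = (21, 17), so from here the quotients repeat a_1, ..., a_3; the period length is 3.
Hence the expansion of sqrt(458) is a_0 = 21 followed by the repeating block 2, 2, 42 (period 3).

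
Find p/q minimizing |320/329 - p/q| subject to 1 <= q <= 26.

25/26

Expand x = 320/329 as a continued fraction with the Euclidean algorithm:
  320 = 0*329 + 320, so a_0 = 0.
  329 = 1*320 + 9, so a_1 = 1.
  320 = 35*9 + 5, so a_2 = 35.
  9 = 1*5 + 4, so a_3 = 1.
  5 = 1*4 + 1, so a_4 = 1.
  4 = 4*1 + 0, so a_5 = 4.
so x = [0; 1, 35, 1, 1, 4].
Convergents (p_i = a_i*p_{i-1} + p_{i-2}, q_i = a_i*q_{i-1} + q_{i-2} with p_{-2}=0, p_{-1}=1, q_{-2}=1, q_{-1}=0), until the denominator exceeds 26:
  i=0: a_0=0, p_0 = 0*1 + 0 = 0, q_0 = 0*0 + 1 = 1.
  i=1: a_1=1, p_1 = 1*0 + 1 = 1, q_1 = 1*1 + 0 = 1.
  i=2: a_2=35, p_2 = 35*1 + 0 = 35, q_2 = 35*1 + 1 = 36.
q_2 = 36 > 26, so the last convergent with denominator <= 26 is p_1/q_1 = 1/1.
The closest fraction with denominator <= 26 is either p_1/q_1 or the intermediate fraction (k*p_1 + p_0)/(k*q_1 + q_0) with the largest k >= 1 whose denominator stays <= 26; these approach x as k grows, and every other convergent or intermediate fraction in range is farther away.
Largest k: floor((26 - q_0)/q_1) = floor((26 - 1)/1) = 25.
That gives (25*1 + 0)/(25*1 + 1) = 25/26.
Compare the errors: |x - 1/1| = |320*1 - 1*329|/(329*1) = 9/329, and |x - 25/26| = |320*26 - 25*329|/(329*26) = 95/8554.
Cross-multiplying, 95*329 = 31255 < 76986 = 9*8554, so 95/8554 is smaller: the intermediate fraction 25/26 is closer to x than 1/1.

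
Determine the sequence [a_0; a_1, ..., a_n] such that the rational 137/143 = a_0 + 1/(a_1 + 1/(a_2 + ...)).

Run the Euclidean algorithm on 137 and 143; the successive quotients are the partial quotients a_0, a_1, ... (each step inverts the fractional part left over by the previous one):
  137 = 0*143 + 137, so a_0 = 0.
  143 = 1*137 + 6, so a_1 = 1.
  137 = 22*6 + 5, so a_2 = 22.
  6 = 1*5 + 1, so a_3 = 1.
  5 = 5*1 + 0, so a_4 = 5.
The remainder reaches 0 after 5 divisions, so the expansion has 5 partial quotients, read off in order.

[0; 1, 22, 1, 5]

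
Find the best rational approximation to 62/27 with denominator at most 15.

Expand x = 62/27 as a continued fraction with the Euclidean algorithm:
  62 = 2*27 + 8, so a_0 = 2.
  27 = 3*8 + 3, so a_1 = 3.
  8 = 2*3 + 2, so a_2 = 2.
  3 = 1*2 + 1, so a_3 = 1.
  2 = 2*1 + 0, so a_4 = 2.
so x = [2; 3, 2, 1, 2].
Convergents (p_i = a_i*p_{i-1} + p_{i-2}, q_i = a_i*q_{i-1} + q_{i-2} with p_{-2}=0, p_{-1}=1, q_{-2}=1, q_{-1}=0), until the denominator exceeds 15:
  i=0: a_0=2, p_0 = 2*1 + 0 = 2, q_0 = 2*0 + 1 = 1.
  i=1: a_1=3, p_1 = 3*2 + 1 = 7, q_1 = 3*1 + 0 = 3.
  i=2: a_2=2, p_2 = 2*7 + 2 = 16, q_2 = 2*3 + 1 = 7.
  i=3: a_3=1, p_3 = 1*16 + 7 = 23, q_3 = 1*7 + 3 = 10.
  i=4: a_4=2, p_4 = 2*23 + 16 = 62, q_4 = 2*10 + 7 = 27.
q_4 = 27 > 15, so the last convergent with denominator <= 15 is p_3/q_3 = 23/10.
The closest fraction with denominator <= 15 is either p_3/q_3 or the intermediate fraction (k*p_3 + p_2)/(k*q_3 + q_2) with the largest k >= 1 whose denominator stays <= 15; these approach x as k grows, and every other convergent or intermediate fraction in range is farther away.
Largest k: floor((15 - q_2)/q_3) = floor((15 - 7)/10) = 0.
Since k = 0, no intermediate fraction beyond p_3/q_3 has denominator <= 15, so the convergent 23/10 is the closest (its error is |62*10 - 23*27|/(27*10) = 1/270).

23/10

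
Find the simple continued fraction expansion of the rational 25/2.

[12; 2]

Run the Euclidean algorithm on 25 and 2; the successive quotients are the partial quotients a_0, a_1, ... (each step inverts the fractional part left over by the previous one):
  25 = 12*2 + 1, so a_0 = 12.
  2 = 2*1 + 0, so a_1 = 2.
The remainder reaches 0 after 2 divisions, so the expansion has 2 partial quotients, read off in order.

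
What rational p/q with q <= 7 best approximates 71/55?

Expand x = 71/55 as a continued fraction with the Euclidean algorithm:
  71 = 1*55 + 16, so a_0 = 1.
  55 = 3*16 + 7, so a_1 = 3.
  16 = 2*7 + 2, so a_2 = 2.
  7 = 3*2 + 1, so a_3 = 3.
  2 = 2*1 + 0, so a_4 = 2.
so x = [1; 3, 2, 3, 2].
Convergents (p_i = a_i*p_{i-1} + p_{i-2}, q_i = a_i*q_{i-1} + q_{i-2} with p_{-2}=0, p_{-1}=1, q_{-2}=1, q_{-1}=0), until the denominator exceeds 7:
  i=0: a_0=1, p_0 = 1*1 + 0 = 1, q_0 = 1*0 + 1 = 1.
  i=1: a_1=3, p_1 = 3*1 + 1 = 4, q_1 = 3*1 + 0 = 3.
  i=2: a_2=2, p_2 = 2*4 + 1 = 9, q_2 = 2*3 + 1 = 7.
  i=3: a_3=3, p_3 = 3*9 + 4 = 31, q_3 = 3*7 + 3 = 24.
q_3 = 24 > 7, so the last convergent with denominator <= 7 is p_2/q_2 = 9/7.
The closest fraction with denominator <= 7 is either p_2/q_2 or the intermediate fraction (k*p_2 + p_1)/(k*q_2 + q_1) with the largest k >= 1 whose denominator stays <= 7; these approach x as k grows, and every other convergent or intermediate fraction in range is farther away.
Largest k: floor((7 - q_1)/q_2) = floor((7 - 3)/7) = 0.
Since k = 0, no intermediate fraction beyond p_2/q_2 has denominator <= 7, so the convergent 9/7 is the closest (its error is |71*7 - 9*55|/(55*7) = 2/385).

9/7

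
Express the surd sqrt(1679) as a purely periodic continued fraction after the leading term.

[40; (1, 39, 1, 80)]

Write x_i = (sqrt(1679) + m_i)/d_i with (m_0, d_0) = (0, 1). a_0 = floor(sqrt(1679)) = 40, since 40^2 = 1600 <= 1679 < 1681 = 41^2.
Iterate m_{i+1} = d_i*a_i - m_i, d_{i+1} = (1679 - m_{i+1}^2)/d_i, a_{i+1} = floor((a_0 + m_{i+1})/d_{i+1}):
  m_1 = 1*40 - 0 = 40, d_1 = (1679 - 40^2)/1 = 79/1 = 79, a_1 = floor((40 + 40)/79) = 1.
  m_2 = 79*1 - 40 = 39, d_2 = (1679 - 39^2)/79 = 158/79 = 2, a_2 = floor((40 + 39)/2) = 39.
  m_3 = 2*39 - 39 = 39, d_3 = (1679 - 39^2)/2 = 158/2 = 79, a_3 = floor((40 + 39)/79) = 1.
  m_4 = 79*1 - 39 = 40, d_4 = (1679 - 40^2)/79 = 79/79 = 1, a_4 = floor((40 + 40)/1) = 80.
  m_5 = 1*80 - 40 = 40, d_5 = (1679 - 40^2)/1 = 79/1 = 79: (m_5, d_5) = (m_1, d_1) = (40, 79), so from here the quotients repeat a_1, ..., a_4; the period length is 4.
Hence the expansion of sqrt(1679) is a_0 = 40 followed by the repeating block 1, 39, 1, 80 (period 4).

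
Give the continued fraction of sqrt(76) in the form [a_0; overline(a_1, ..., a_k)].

Write x_i = (sqrt(76) + m_i)/d_i with (m_0, d_0) = (0, 1). a_0 = floor(sqrt(76)) = 8, since 8^2 = 64 <= 76 < 81 = 9^2.
Iterate m_{i+1} = d_i*a_i - m_i, d_{i+1} = (76 - m_{i+1}^2)/d_i, a_{i+1} = floor((a_0 + m_{i+1})/d_{i+1}):
  m_1 = 1*8 - 0 = 8, d_1 = (76 - 8^2)/1 = 12/1 = 12, a_1 = floor((8 + 8)/12) = 1.
  m_2 = 12*1 - 8 = 4, d_2 = (76 - 4^2)/12 = 60/12 = 5, a_2 = floor((8 + 4)/5) = 2.
  m_3 = 5*2 - 4 = 6, d_3 = (76 - 6^2)/5 = 40/5 = 8, a_3 = floor((8 + 6)/8) = 1.
  m_4 = 8*1 - 6 = 2, d_4 = (76 - 2^2)/8 = 72/8 = 9, a_4 = floor((8 + 2)/9) = 1.
  m_5 = 9*1 - 2 = 7, d_5 = (76 - 7^2)/9 = 27/9 = 3, a_5 = floor((8 + 7)/3) = 5.
  m_6 = 3*5 - 7 = 8, d_6 = (76 - 8^2)/3 = 12/3 = 4, a_6 = floor((8 + 8)/4) = 4.
  m_7 = 4*4 - 8 = 8, d_7 = (76 - 8^2)/4 = 12/4 = 3, a_7 = floor((8 + 8)/3) = 5.
  m_8 = 3*5 - 8 = 7, d_8 = (76 - 7^2)/3 = 27/3 = 9, a_8 = floor((8 + 7)/9) = 1.
  m_9 = 9*1 - 7 = 2, d_9 = (76 - 2^2)/9 = 72/9 = 8, a_9 = floor((8 + 2)/8) = 1.
  m_10 = 8*1 - 2 = 6, d_10 = (76 - 6^2)/8 = 40/8 = 5, a_10 = floor((8 + 6)/5) = 2.
  m_11 = 5*2 - 6 = 4, d_11 = (76 - 4^2)/5 = 60/5 = 12, a_11 = floor((8 + 4)/12) = 1.
  m_12 = 12*1 - 4 = 8, d_12 = (76 - 8^2)/12 = 12/12 = 1, a_12 = floor((8 + 8)/1) = 16.
  m_13 = 1*16 - 8 = 8, d_13 = (76 - 8^2)/1 = 12/1 = 12: (m_13, d_13) = (m_1, d_1) = (8, 12), so from here the quotients repeat a_1, ..., a_12; the period length is 12.
Hence the expansion of sqrt(76) is a_0 = 8 followed by the repeating block 1, 2, 1, 1, 5, 4, 5, 1, 1, 2, 1, 16 (period 12).

[8; overline(1, 2, 1, 1, 5, 4, 5, 1, 1, 2, 1, 16)]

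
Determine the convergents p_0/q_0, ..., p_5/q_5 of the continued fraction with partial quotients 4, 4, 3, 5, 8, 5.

Using the convergent recurrence p_i = a_i*p_{i-1} + p_{i-2}, q_i = a_i*q_{i-1} + q_{i-2} with p_{-2}=0, p_{-1}=1, q_{-2}=1, q_{-1}=0:
  i=0: a_0=4, p_0 = 4*1 + 0 = 4, q_0 = 4*0 + 1 = 1.
  i=1: a_1=4, p_1 = 4*4 + 1 = 17, q_1 = 4*1 + 0 = 4.
  i=2: a_2=3, p_2 = 3*17 + 4 = 55, q_2 = 3*4 + 1 = 13.
  i=3: a_3=5, p_3 = 5*55 + 17 = 292, q_3 = 5*13 + 4 = 69.
  i=4: a_4=8, p_4 = 8*292 + 55 = 2391, q_4 = 8*69 + 13 = 565.
  i=5: a_5=5, p_5 = 5*2391 + 292 = 12247, q_5 = 5*565 + 69 = 2894.

4/1, 17/4, 55/13, 292/69, 2391/565, 12247/2894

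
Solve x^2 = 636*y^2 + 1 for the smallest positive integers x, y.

First expand sqrt(636) as a continued fraction. With x_i = (sqrt(636) + m_i)/d_i and (m_0, d_0) = (0, 1): a_0 = floor(sqrt(636)) = 25, since 25^2 = 625 <= 636 < 676 = 26^2.
Iterate m_{i+1} = d_i*a_i - m_i, d_{i+1} = (636 - m_{i+1}^2)/d_i, a_{i+1} = floor((a_0 + m_{i+1})/d_{i+1}):
  m_1 = 1*25 - 0 = 25, d_1 = (636 - 25^2)/1 = 11/1 = 11, a_1 = floor((25 + 25)/11) = 4.
  m_2 = 11*4 - 25 = 19, d_2 = (636 - 19^2)/11 = 275/11 = 25, a_2 = floor((25 + 19)/25) = 1.
  m_3 = 25*1 - 19 = 6, d_3 = (636 - 6^2)/25 = 600/25 = 24, a_3 = floor((25 + 6)/24) = 1.
  m_4 = 24*1 - 6 = 18, d_4 = (636 - 18^2)/24 = 312/24 = 13, a_4 = floor((25 + 18)/13) = 3.
  m_5 = 13*3 - 18 = 21, d_5 = (636 - 21^2)/13 = 195/13 = 15, a_5 = floor((25 + 21)/15) = 3.
  m_6 = 15*3 - 21 = 24, d_6 = (636 - 24^2)/15 = 60/15 = 4, a_6 = floor((25 + 24)/4) = 12.
  m_7 = 4*12 - 24 = 24, d_7 = (636 - 24^2)/4 = 60/4 = 15, a_7 = floor((25 + 24)/15) = 3.
  m_8 = 15*3 - 24 = 21, d_8 = (636 - 21^2)/15 = 195/15 = 13, a_8 = floor((25 + 21)/13) = 3.
  m_9 = 13*3 - 21 = 18, d_9 = (636 - 18^2)/13 = 312/13 = 24, a_9 = floor((25 + 18)/24) = 1.
  m_10 = 24*1 - 18 = 6, d_10 = (636 - 6^2)/24 = 600/24 = 25, a_10 = floor((25 + 6)/25) = 1.
  m_11 = 25*1 - 6 = 19, d_11 = (636 - 19^2)/25 = 275/25 = 11, a_11 = floor((25 + 19)/11) = 4.
  m_12 = 11*4 - 19 = 25, d_12 = (636 - 25^2)/11 = 11/11 = 1, a_12 = floor((25 + 25)/1) = 50.
  m_13 = 1*50 - 25 = 25, d_13 = (636 - 25^2)/1 = 11/1 = 11: (m_13, d_13) = (m_1, d_1) = (25, 11), so from here the quotients repeat a_1, ..., a_12; the period length is 12.
So sqrt(636) = [25; (4, 1, 1, 3, 3, 12, 3, 3, 1, 1, 4, 50)] with period length k = 12.
k is even, so the fundamental solution of x^2 - 636y^2 = 1 is (p_{k-1}, q_{k-1}) = (p_11, q_11); compute convergents through index 11.
Convergents (p_i = a_i*p_{i-1} + p_{i-2}, q_i = a_i*q_{i-1} + q_{i-2} with p_{-2}=0, p_{-1}=1, q_{-2}=1, q_{-1}=0):
  i=0: a_0=25, p_0 = 25*1 + 0 = 25, q_0 = 25*0 + 1 = 1.
  i=1: a_1=4, p_1 = 4*25 + 1 = 101, q_1 = 4*1 + 0 = 4.
  i=2: a_2=1, p_2 = 1*101 + 25 = 126, q_2 = 1*4 + 1 = 5.
  i=3: a_3=1, p_3 = 1*126 + 101 = 227, q_3 = 1*5 + 4 = 9.
  i=4: a_4=3, p_4 = 3*227 + 126 = 807, q_4 = 3*9 + 5 = 32.
  i=5: a_5=3, p_5 = 3*807 + 227 = 2648, q_5 = 3*32 + 9 = 105.
  i=6: a_6=12, p_6 = 12*2648 + 807 = 32583, q_6 = 12*105 + 32 = 1292.
  i=7: a_7=3, p_7 = 3*32583 + 2648 = 100397, q_7 = 3*1292 + 105 = 3981.
  i=8: a_8=3, p_8 = 3*100397 + 32583 = 333774, q_8 = 3*3981 + 1292 = 13235.
  i=9: a_9=1, p_9 = 1*333774 + 100397 = 434171, q_9 = 1*13235 + 3981 = 17216.
  i=10: a_10=1, p_10 = 1*434171 + 333774 = 767945, q_10 = 1*17216 + 13235 = 30451.
  i=11: a_11=4, p_11 = 4*767945 + 434171 = 3505951, q_11 = 4*30451 + 17216 = 139020.
Check: 3505951^2 - 636*139020^2 = 12291692414401 - 12291692414400 = 1, so (x, y) = (3505951, 139020) solves the equation, and by the theorem it is the least positive solution.

(x, y) = (3505951, 139020)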